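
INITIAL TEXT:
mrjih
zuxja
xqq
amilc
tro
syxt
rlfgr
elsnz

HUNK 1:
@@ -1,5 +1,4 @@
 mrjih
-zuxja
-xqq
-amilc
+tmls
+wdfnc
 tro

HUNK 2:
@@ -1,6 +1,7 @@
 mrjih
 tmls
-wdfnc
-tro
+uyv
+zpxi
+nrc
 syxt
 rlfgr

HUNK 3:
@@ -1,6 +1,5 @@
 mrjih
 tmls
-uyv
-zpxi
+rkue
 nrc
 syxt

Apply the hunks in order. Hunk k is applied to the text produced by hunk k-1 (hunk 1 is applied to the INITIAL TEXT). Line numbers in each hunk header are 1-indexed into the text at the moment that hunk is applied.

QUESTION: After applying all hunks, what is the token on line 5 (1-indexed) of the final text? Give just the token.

Answer: syxt

Derivation:
Hunk 1: at line 1 remove [zuxja,xqq,amilc] add [tmls,wdfnc] -> 7 lines: mrjih tmls wdfnc tro syxt rlfgr elsnz
Hunk 2: at line 1 remove [wdfnc,tro] add [uyv,zpxi,nrc] -> 8 lines: mrjih tmls uyv zpxi nrc syxt rlfgr elsnz
Hunk 3: at line 1 remove [uyv,zpxi] add [rkue] -> 7 lines: mrjih tmls rkue nrc syxt rlfgr elsnz
Final line 5: syxt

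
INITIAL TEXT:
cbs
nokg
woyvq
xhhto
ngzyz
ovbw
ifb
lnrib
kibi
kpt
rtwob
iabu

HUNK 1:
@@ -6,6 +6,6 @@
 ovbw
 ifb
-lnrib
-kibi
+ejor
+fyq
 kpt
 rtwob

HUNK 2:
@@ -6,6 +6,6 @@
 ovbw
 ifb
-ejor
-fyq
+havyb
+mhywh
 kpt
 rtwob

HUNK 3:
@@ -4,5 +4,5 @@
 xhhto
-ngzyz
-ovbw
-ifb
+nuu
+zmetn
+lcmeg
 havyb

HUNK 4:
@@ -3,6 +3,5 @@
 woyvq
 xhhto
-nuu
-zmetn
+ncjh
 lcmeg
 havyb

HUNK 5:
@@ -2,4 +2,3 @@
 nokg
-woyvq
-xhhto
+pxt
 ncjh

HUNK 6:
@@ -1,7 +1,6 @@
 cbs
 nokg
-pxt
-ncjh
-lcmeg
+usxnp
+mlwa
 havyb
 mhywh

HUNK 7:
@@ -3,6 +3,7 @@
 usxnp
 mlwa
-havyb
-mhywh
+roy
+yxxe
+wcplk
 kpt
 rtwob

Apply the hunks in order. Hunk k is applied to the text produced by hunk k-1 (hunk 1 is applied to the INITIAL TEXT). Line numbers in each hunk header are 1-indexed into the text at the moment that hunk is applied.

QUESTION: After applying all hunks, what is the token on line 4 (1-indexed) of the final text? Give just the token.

Answer: mlwa

Derivation:
Hunk 1: at line 6 remove [lnrib,kibi] add [ejor,fyq] -> 12 lines: cbs nokg woyvq xhhto ngzyz ovbw ifb ejor fyq kpt rtwob iabu
Hunk 2: at line 6 remove [ejor,fyq] add [havyb,mhywh] -> 12 lines: cbs nokg woyvq xhhto ngzyz ovbw ifb havyb mhywh kpt rtwob iabu
Hunk 3: at line 4 remove [ngzyz,ovbw,ifb] add [nuu,zmetn,lcmeg] -> 12 lines: cbs nokg woyvq xhhto nuu zmetn lcmeg havyb mhywh kpt rtwob iabu
Hunk 4: at line 3 remove [nuu,zmetn] add [ncjh] -> 11 lines: cbs nokg woyvq xhhto ncjh lcmeg havyb mhywh kpt rtwob iabu
Hunk 5: at line 2 remove [woyvq,xhhto] add [pxt] -> 10 lines: cbs nokg pxt ncjh lcmeg havyb mhywh kpt rtwob iabu
Hunk 6: at line 1 remove [pxt,ncjh,lcmeg] add [usxnp,mlwa] -> 9 lines: cbs nokg usxnp mlwa havyb mhywh kpt rtwob iabu
Hunk 7: at line 3 remove [havyb,mhywh] add [roy,yxxe,wcplk] -> 10 lines: cbs nokg usxnp mlwa roy yxxe wcplk kpt rtwob iabu
Final line 4: mlwa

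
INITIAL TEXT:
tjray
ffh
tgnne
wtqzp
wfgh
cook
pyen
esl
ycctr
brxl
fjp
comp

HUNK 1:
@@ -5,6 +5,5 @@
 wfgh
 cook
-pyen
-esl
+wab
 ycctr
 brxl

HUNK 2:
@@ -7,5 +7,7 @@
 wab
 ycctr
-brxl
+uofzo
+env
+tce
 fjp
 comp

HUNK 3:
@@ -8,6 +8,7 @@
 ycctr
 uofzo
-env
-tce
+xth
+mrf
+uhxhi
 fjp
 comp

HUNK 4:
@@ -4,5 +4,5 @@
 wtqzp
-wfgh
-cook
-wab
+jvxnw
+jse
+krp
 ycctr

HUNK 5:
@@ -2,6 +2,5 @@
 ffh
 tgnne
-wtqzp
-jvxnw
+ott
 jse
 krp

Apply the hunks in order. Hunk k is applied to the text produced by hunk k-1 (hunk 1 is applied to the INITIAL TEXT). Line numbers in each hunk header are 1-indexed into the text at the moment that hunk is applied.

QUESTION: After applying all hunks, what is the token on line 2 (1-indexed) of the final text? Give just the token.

Answer: ffh

Derivation:
Hunk 1: at line 5 remove [pyen,esl] add [wab] -> 11 lines: tjray ffh tgnne wtqzp wfgh cook wab ycctr brxl fjp comp
Hunk 2: at line 7 remove [brxl] add [uofzo,env,tce] -> 13 lines: tjray ffh tgnne wtqzp wfgh cook wab ycctr uofzo env tce fjp comp
Hunk 3: at line 8 remove [env,tce] add [xth,mrf,uhxhi] -> 14 lines: tjray ffh tgnne wtqzp wfgh cook wab ycctr uofzo xth mrf uhxhi fjp comp
Hunk 4: at line 4 remove [wfgh,cook,wab] add [jvxnw,jse,krp] -> 14 lines: tjray ffh tgnne wtqzp jvxnw jse krp ycctr uofzo xth mrf uhxhi fjp comp
Hunk 5: at line 2 remove [wtqzp,jvxnw] add [ott] -> 13 lines: tjray ffh tgnne ott jse krp ycctr uofzo xth mrf uhxhi fjp comp
Final line 2: ffh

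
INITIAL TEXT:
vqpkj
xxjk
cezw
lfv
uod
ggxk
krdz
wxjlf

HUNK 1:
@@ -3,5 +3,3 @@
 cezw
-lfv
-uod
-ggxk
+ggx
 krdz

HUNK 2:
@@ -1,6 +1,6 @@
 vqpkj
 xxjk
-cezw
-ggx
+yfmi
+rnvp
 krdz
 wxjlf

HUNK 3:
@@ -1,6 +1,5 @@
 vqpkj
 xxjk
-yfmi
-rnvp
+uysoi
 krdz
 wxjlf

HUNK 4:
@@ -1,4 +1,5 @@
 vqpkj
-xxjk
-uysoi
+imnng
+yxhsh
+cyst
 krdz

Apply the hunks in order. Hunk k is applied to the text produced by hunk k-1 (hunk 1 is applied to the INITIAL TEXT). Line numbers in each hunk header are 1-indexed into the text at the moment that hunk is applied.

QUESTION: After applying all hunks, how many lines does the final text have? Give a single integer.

Answer: 6

Derivation:
Hunk 1: at line 3 remove [lfv,uod,ggxk] add [ggx] -> 6 lines: vqpkj xxjk cezw ggx krdz wxjlf
Hunk 2: at line 1 remove [cezw,ggx] add [yfmi,rnvp] -> 6 lines: vqpkj xxjk yfmi rnvp krdz wxjlf
Hunk 3: at line 1 remove [yfmi,rnvp] add [uysoi] -> 5 lines: vqpkj xxjk uysoi krdz wxjlf
Hunk 4: at line 1 remove [xxjk,uysoi] add [imnng,yxhsh,cyst] -> 6 lines: vqpkj imnng yxhsh cyst krdz wxjlf
Final line count: 6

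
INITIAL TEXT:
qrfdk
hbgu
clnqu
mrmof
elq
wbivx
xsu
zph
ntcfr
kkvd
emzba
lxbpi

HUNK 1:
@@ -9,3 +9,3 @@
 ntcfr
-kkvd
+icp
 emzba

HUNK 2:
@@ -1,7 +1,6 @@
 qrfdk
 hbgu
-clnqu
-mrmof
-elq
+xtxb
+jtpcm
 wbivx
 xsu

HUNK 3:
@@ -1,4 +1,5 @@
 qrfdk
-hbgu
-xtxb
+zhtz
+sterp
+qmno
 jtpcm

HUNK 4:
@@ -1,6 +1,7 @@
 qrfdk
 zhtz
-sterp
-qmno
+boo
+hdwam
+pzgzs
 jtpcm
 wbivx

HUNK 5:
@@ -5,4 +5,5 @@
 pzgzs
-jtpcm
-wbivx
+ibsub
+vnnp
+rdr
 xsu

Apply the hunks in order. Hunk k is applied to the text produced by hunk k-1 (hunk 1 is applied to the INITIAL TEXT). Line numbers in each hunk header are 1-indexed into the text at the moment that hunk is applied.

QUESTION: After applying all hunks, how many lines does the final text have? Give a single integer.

Hunk 1: at line 9 remove [kkvd] add [icp] -> 12 lines: qrfdk hbgu clnqu mrmof elq wbivx xsu zph ntcfr icp emzba lxbpi
Hunk 2: at line 1 remove [clnqu,mrmof,elq] add [xtxb,jtpcm] -> 11 lines: qrfdk hbgu xtxb jtpcm wbivx xsu zph ntcfr icp emzba lxbpi
Hunk 3: at line 1 remove [hbgu,xtxb] add [zhtz,sterp,qmno] -> 12 lines: qrfdk zhtz sterp qmno jtpcm wbivx xsu zph ntcfr icp emzba lxbpi
Hunk 4: at line 1 remove [sterp,qmno] add [boo,hdwam,pzgzs] -> 13 lines: qrfdk zhtz boo hdwam pzgzs jtpcm wbivx xsu zph ntcfr icp emzba lxbpi
Hunk 5: at line 5 remove [jtpcm,wbivx] add [ibsub,vnnp,rdr] -> 14 lines: qrfdk zhtz boo hdwam pzgzs ibsub vnnp rdr xsu zph ntcfr icp emzba lxbpi
Final line count: 14

Answer: 14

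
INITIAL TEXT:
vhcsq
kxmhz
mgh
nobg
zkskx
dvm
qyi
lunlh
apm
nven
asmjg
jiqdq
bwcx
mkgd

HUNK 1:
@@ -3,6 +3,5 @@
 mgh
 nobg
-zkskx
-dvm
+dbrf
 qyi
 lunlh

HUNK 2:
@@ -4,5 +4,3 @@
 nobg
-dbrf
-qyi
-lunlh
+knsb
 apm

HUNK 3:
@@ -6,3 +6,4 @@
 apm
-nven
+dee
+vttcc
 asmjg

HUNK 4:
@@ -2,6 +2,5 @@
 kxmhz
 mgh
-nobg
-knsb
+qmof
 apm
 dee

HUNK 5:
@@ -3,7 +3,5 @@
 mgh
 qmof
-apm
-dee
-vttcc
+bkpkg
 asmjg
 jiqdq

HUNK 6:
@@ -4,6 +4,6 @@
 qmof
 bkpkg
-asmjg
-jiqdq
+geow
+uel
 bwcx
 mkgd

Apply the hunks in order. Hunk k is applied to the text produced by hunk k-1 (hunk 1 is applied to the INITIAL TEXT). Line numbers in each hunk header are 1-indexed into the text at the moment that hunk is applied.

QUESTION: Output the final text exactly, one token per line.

Answer: vhcsq
kxmhz
mgh
qmof
bkpkg
geow
uel
bwcx
mkgd

Derivation:
Hunk 1: at line 3 remove [zkskx,dvm] add [dbrf] -> 13 lines: vhcsq kxmhz mgh nobg dbrf qyi lunlh apm nven asmjg jiqdq bwcx mkgd
Hunk 2: at line 4 remove [dbrf,qyi,lunlh] add [knsb] -> 11 lines: vhcsq kxmhz mgh nobg knsb apm nven asmjg jiqdq bwcx mkgd
Hunk 3: at line 6 remove [nven] add [dee,vttcc] -> 12 lines: vhcsq kxmhz mgh nobg knsb apm dee vttcc asmjg jiqdq bwcx mkgd
Hunk 4: at line 2 remove [nobg,knsb] add [qmof] -> 11 lines: vhcsq kxmhz mgh qmof apm dee vttcc asmjg jiqdq bwcx mkgd
Hunk 5: at line 3 remove [apm,dee,vttcc] add [bkpkg] -> 9 lines: vhcsq kxmhz mgh qmof bkpkg asmjg jiqdq bwcx mkgd
Hunk 6: at line 4 remove [asmjg,jiqdq] add [geow,uel] -> 9 lines: vhcsq kxmhz mgh qmof bkpkg geow uel bwcx mkgd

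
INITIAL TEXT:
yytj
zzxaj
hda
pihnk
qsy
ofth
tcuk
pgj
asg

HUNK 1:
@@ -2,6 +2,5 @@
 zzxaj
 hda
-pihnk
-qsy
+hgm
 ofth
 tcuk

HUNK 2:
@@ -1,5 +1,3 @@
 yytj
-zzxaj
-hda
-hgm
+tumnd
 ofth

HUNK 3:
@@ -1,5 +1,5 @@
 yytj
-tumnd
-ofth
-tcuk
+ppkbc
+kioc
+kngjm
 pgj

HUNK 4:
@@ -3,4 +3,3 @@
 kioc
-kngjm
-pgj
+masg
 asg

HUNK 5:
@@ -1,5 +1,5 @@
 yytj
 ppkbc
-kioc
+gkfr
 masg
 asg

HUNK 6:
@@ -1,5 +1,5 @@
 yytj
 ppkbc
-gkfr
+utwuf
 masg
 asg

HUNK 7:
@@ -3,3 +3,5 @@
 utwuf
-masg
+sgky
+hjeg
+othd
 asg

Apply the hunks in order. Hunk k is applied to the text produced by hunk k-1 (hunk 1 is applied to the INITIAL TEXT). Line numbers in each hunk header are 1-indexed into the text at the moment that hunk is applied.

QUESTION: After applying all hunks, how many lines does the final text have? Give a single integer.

Answer: 7

Derivation:
Hunk 1: at line 2 remove [pihnk,qsy] add [hgm] -> 8 lines: yytj zzxaj hda hgm ofth tcuk pgj asg
Hunk 2: at line 1 remove [zzxaj,hda,hgm] add [tumnd] -> 6 lines: yytj tumnd ofth tcuk pgj asg
Hunk 3: at line 1 remove [tumnd,ofth,tcuk] add [ppkbc,kioc,kngjm] -> 6 lines: yytj ppkbc kioc kngjm pgj asg
Hunk 4: at line 3 remove [kngjm,pgj] add [masg] -> 5 lines: yytj ppkbc kioc masg asg
Hunk 5: at line 1 remove [kioc] add [gkfr] -> 5 lines: yytj ppkbc gkfr masg asg
Hunk 6: at line 1 remove [gkfr] add [utwuf] -> 5 lines: yytj ppkbc utwuf masg asg
Hunk 7: at line 3 remove [masg] add [sgky,hjeg,othd] -> 7 lines: yytj ppkbc utwuf sgky hjeg othd asg
Final line count: 7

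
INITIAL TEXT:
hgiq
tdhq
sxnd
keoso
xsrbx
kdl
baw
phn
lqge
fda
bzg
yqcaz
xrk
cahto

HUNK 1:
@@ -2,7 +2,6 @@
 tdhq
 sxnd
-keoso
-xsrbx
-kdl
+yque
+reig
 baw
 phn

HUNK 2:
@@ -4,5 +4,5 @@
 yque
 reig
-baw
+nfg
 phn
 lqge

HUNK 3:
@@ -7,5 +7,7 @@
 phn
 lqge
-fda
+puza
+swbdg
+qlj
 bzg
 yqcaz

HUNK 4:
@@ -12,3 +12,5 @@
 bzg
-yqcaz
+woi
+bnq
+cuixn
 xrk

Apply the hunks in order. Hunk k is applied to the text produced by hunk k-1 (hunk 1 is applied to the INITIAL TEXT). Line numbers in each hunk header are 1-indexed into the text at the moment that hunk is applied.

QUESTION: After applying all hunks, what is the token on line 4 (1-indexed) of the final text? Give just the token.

Hunk 1: at line 2 remove [keoso,xsrbx,kdl] add [yque,reig] -> 13 lines: hgiq tdhq sxnd yque reig baw phn lqge fda bzg yqcaz xrk cahto
Hunk 2: at line 4 remove [baw] add [nfg] -> 13 lines: hgiq tdhq sxnd yque reig nfg phn lqge fda bzg yqcaz xrk cahto
Hunk 3: at line 7 remove [fda] add [puza,swbdg,qlj] -> 15 lines: hgiq tdhq sxnd yque reig nfg phn lqge puza swbdg qlj bzg yqcaz xrk cahto
Hunk 4: at line 12 remove [yqcaz] add [woi,bnq,cuixn] -> 17 lines: hgiq tdhq sxnd yque reig nfg phn lqge puza swbdg qlj bzg woi bnq cuixn xrk cahto
Final line 4: yque

Answer: yque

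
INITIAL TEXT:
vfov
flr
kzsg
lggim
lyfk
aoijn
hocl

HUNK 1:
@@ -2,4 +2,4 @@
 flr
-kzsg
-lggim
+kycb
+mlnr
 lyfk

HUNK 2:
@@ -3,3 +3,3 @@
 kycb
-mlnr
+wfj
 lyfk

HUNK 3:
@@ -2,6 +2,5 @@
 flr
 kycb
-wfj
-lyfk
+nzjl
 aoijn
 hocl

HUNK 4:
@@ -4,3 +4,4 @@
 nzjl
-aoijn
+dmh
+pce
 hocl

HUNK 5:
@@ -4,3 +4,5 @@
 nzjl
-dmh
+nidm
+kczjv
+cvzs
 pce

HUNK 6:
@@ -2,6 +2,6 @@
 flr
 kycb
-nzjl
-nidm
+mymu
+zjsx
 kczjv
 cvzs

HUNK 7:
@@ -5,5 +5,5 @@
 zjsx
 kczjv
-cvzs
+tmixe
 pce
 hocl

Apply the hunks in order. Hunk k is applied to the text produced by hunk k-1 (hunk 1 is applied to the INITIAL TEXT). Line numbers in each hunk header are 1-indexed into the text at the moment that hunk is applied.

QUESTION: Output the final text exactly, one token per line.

Answer: vfov
flr
kycb
mymu
zjsx
kczjv
tmixe
pce
hocl

Derivation:
Hunk 1: at line 2 remove [kzsg,lggim] add [kycb,mlnr] -> 7 lines: vfov flr kycb mlnr lyfk aoijn hocl
Hunk 2: at line 3 remove [mlnr] add [wfj] -> 7 lines: vfov flr kycb wfj lyfk aoijn hocl
Hunk 3: at line 2 remove [wfj,lyfk] add [nzjl] -> 6 lines: vfov flr kycb nzjl aoijn hocl
Hunk 4: at line 4 remove [aoijn] add [dmh,pce] -> 7 lines: vfov flr kycb nzjl dmh pce hocl
Hunk 5: at line 4 remove [dmh] add [nidm,kczjv,cvzs] -> 9 lines: vfov flr kycb nzjl nidm kczjv cvzs pce hocl
Hunk 6: at line 2 remove [nzjl,nidm] add [mymu,zjsx] -> 9 lines: vfov flr kycb mymu zjsx kczjv cvzs pce hocl
Hunk 7: at line 5 remove [cvzs] add [tmixe] -> 9 lines: vfov flr kycb mymu zjsx kczjv tmixe pce hocl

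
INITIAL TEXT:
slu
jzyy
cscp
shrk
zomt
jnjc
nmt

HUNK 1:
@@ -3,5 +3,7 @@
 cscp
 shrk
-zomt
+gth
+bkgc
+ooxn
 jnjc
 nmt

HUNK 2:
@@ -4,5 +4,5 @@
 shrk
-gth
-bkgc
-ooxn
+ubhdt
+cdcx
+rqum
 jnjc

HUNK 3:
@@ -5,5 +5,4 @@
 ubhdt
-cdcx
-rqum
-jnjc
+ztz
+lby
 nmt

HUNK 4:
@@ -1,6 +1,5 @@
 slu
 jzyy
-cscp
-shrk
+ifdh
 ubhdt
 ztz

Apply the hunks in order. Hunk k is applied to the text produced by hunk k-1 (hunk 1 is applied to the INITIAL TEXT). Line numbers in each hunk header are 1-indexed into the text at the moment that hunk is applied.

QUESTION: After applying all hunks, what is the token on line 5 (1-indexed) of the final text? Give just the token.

Hunk 1: at line 3 remove [zomt] add [gth,bkgc,ooxn] -> 9 lines: slu jzyy cscp shrk gth bkgc ooxn jnjc nmt
Hunk 2: at line 4 remove [gth,bkgc,ooxn] add [ubhdt,cdcx,rqum] -> 9 lines: slu jzyy cscp shrk ubhdt cdcx rqum jnjc nmt
Hunk 3: at line 5 remove [cdcx,rqum,jnjc] add [ztz,lby] -> 8 lines: slu jzyy cscp shrk ubhdt ztz lby nmt
Hunk 4: at line 1 remove [cscp,shrk] add [ifdh] -> 7 lines: slu jzyy ifdh ubhdt ztz lby nmt
Final line 5: ztz

Answer: ztz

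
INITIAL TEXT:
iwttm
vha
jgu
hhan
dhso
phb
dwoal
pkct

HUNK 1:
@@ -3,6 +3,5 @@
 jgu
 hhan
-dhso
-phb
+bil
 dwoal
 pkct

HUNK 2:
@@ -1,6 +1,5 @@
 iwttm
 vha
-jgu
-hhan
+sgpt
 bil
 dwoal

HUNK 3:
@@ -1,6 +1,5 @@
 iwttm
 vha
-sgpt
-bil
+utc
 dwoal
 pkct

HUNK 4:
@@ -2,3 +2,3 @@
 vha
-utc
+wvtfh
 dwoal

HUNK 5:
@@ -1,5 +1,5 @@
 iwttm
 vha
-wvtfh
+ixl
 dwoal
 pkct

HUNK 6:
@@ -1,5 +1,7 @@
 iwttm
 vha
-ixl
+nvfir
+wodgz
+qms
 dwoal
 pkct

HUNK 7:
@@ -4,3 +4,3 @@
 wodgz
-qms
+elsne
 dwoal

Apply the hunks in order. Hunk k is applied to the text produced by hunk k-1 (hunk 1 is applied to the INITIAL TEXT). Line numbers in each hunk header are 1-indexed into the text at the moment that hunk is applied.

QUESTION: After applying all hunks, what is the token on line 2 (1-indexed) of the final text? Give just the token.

Answer: vha

Derivation:
Hunk 1: at line 3 remove [dhso,phb] add [bil] -> 7 lines: iwttm vha jgu hhan bil dwoal pkct
Hunk 2: at line 1 remove [jgu,hhan] add [sgpt] -> 6 lines: iwttm vha sgpt bil dwoal pkct
Hunk 3: at line 1 remove [sgpt,bil] add [utc] -> 5 lines: iwttm vha utc dwoal pkct
Hunk 4: at line 2 remove [utc] add [wvtfh] -> 5 lines: iwttm vha wvtfh dwoal pkct
Hunk 5: at line 1 remove [wvtfh] add [ixl] -> 5 lines: iwttm vha ixl dwoal pkct
Hunk 6: at line 1 remove [ixl] add [nvfir,wodgz,qms] -> 7 lines: iwttm vha nvfir wodgz qms dwoal pkct
Hunk 7: at line 4 remove [qms] add [elsne] -> 7 lines: iwttm vha nvfir wodgz elsne dwoal pkct
Final line 2: vha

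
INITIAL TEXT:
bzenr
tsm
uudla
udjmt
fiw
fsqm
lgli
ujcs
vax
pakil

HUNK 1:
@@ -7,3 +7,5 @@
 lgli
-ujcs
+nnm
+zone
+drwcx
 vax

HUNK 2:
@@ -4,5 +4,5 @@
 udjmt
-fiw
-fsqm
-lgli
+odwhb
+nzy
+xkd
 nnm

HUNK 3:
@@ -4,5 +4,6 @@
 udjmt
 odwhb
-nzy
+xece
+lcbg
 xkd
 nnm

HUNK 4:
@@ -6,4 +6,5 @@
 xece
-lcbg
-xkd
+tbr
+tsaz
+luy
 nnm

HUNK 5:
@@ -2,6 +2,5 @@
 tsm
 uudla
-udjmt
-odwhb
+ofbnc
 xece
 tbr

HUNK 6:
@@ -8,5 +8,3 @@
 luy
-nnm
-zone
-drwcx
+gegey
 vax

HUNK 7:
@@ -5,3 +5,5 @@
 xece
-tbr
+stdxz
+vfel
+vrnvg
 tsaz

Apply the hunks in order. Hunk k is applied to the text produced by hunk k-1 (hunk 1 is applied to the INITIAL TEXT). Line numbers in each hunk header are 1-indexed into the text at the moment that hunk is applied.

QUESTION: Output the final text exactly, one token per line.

Answer: bzenr
tsm
uudla
ofbnc
xece
stdxz
vfel
vrnvg
tsaz
luy
gegey
vax
pakil

Derivation:
Hunk 1: at line 7 remove [ujcs] add [nnm,zone,drwcx] -> 12 lines: bzenr tsm uudla udjmt fiw fsqm lgli nnm zone drwcx vax pakil
Hunk 2: at line 4 remove [fiw,fsqm,lgli] add [odwhb,nzy,xkd] -> 12 lines: bzenr tsm uudla udjmt odwhb nzy xkd nnm zone drwcx vax pakil
Hunk 3: at line 4 remove [nzy] add [xece,lcbg] -> 13 lines: bzenr tsm uudla udjmt odwhb xece lcbg xkd nnm zone drwcx vax pakil
Hunk 4: at line 6 remove [lcbg,xkd] add [tbr,tsaz,luy] -> 14 lines: bzenr tsm uudla udjmt odwhb xece tbr tsaz luy nnm zone drwcx vax pakil
Hunk 5: at line 2 remove [udjmt,odwhb] add [ofbnc] -> 13 lines: bzenr tsm uudla ofbnc xece tbr tsaz luy nnm zone drwcx vax pakil
Hunk 6: at line 8 remove [nnm,zone,drwcx] add [gegey] -> 11 lines: bzenr tsm uudla ofbnc xece tbr tsaz luy gegey vax pakil
Hunk 7: at line 5 remove [tbr] add [stdxz,vfel,vrnvg] -> 13 lines: bzenr tsm uudla ofbnc xece stdxz vfel vrnvg tsaz luy gegey vax pakil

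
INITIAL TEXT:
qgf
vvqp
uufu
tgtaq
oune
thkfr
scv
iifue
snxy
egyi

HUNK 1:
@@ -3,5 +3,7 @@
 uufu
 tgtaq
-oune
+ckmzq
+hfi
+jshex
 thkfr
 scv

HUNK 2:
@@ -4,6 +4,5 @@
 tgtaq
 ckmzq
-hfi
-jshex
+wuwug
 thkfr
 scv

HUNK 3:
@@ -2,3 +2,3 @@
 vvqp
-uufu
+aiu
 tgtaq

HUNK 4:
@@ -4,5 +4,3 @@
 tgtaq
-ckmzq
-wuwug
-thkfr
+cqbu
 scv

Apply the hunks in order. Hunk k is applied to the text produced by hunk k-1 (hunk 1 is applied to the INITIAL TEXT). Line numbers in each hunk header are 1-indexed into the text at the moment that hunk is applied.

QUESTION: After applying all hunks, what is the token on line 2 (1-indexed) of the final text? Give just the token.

Hunk 1: at line 3 remove [oune] add [ckmzq,hfi,jshex] -> 12 lines: qgf vvqp uufu tgtaq ckmzq hfi jshex thkfr scv iifue snxy egyi
Hunk 2: at line 4 remove [hfi,jshex] add [wuwug] -> 11 lines: qgf vvqp uufu tgtaq ckmzq wuwug thkfr scv iifue snxy egyi
Hunk 3: at line 2 remove [uufu] add [aiu] -> 11 lines: qgf vvqp aiu tgtaq ckmzq wuwug thkfr scv iifue snxy egyi
Hunk 4: at line 4 remove [ckmzq,wuwug,thkfr] add [cqbu] -> 9 lines: qgf vvqp aiu tgtaq cqbu scv iifue snxy egyi
Final line 2: vvqp

Answer: vvqp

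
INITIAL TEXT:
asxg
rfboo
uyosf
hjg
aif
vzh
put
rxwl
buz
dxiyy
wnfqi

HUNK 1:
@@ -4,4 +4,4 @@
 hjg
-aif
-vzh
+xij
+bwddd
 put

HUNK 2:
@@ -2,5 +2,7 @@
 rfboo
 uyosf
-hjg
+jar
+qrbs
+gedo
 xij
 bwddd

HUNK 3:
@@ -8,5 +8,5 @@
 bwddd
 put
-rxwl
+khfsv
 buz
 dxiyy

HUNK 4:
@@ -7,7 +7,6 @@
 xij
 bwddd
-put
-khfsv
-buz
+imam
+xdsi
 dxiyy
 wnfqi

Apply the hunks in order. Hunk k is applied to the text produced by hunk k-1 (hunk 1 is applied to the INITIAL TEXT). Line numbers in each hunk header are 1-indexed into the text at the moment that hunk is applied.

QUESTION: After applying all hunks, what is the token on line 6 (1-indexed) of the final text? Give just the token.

Hunk 1: at line 4 remove [aif,vzh] add [xij,bwddd] -> 11 lines: asxg rfboo uyosf hjg xij bwddd put rxwl buz dxiyy wnfqi
Hunk 2: at line 2 remove [hjg] add [jar,qrbs,gedo] -> 13 lines: asxg rfboo uyosf jar qrbs gedo xij bwddd put rxwl buz dxiyy wnfqi
Hunk 3: at line 8 remove [rxwl] add [khfsv] -> 13 lines: asxg rfboo uyosf jar qrbs gedo xij bwddd put khfsv buz dxiyy wnfqi
Hunk 4: at line 7 remove [put,khfsv,buz] add [imam,xdsi] -> 12 lines: asxg rfboo uyosf jar qrbs gedo xij bwddd imam xdsi dxiyy wnfqi
Final line 6: gedo

Answer: gedo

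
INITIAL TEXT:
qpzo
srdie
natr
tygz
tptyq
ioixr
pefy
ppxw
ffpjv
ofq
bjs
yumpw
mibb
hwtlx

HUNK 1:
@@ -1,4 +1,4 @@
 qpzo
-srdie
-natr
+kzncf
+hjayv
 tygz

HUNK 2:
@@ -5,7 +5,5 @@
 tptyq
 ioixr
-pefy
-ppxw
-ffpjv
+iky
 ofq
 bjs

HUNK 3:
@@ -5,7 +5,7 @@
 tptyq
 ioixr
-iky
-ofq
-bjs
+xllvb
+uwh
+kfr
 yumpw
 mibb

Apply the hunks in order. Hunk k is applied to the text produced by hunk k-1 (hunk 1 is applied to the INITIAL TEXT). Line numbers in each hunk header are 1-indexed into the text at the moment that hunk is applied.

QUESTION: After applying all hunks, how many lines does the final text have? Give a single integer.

Hunk 1: at line 1 remove [srdie,natr] add [kzncf,hjayv] -> 14 lines: qpzo kzncf hjayv tygz tptyq ioixr pefy ppxw ffpjv ofq bjs yumpw mibb hwtlx
Hunk 2: at line 5 remove [pefy,ppxw,ffpjv] add [iky] -> 12 lines: qpzo kzncf hjayv tygz tptyq ioixr iky ofq bjs yumpw mibb hwtlx
Hunk 3: at line 5 remove [iky,ofq,bjs] add [xllvb,uwh,kfr] -> 12 lines: qpzo kzncf hjayv tygz tptyq ioixr xllvb uwh kfr yumpw mibb hwtlx
Final line count: 12

Answer: 12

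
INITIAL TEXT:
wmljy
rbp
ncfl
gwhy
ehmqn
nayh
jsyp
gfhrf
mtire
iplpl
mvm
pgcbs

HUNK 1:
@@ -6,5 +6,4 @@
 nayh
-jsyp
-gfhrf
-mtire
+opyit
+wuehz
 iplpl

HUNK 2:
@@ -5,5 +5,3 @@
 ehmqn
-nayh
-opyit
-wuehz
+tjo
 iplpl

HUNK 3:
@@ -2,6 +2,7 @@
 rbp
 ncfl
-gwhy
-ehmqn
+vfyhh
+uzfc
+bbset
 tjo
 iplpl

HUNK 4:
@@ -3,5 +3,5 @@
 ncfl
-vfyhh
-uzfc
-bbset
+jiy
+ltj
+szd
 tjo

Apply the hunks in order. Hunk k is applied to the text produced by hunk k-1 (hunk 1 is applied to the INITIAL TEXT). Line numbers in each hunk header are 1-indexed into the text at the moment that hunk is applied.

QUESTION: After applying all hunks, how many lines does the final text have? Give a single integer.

Hunk 1: at line 6 remove [jsyp,gfhrf,mtire] add [opyit,wuehz] -> 11 lines: wmljy rbp ncfl gwhy ehmqn nayh opyit wuehz iplpl mvm pgcbs
Hunk 2: at line 5 remove [nayh,opyit,wuehz] add [tjo] -> 9 lines: wmljy rbp ncfl gwhy ehmqn tjo iplpl mvm pgcbs
Hunk 3: at line 2 remove [gwhy,ehmqn] add [vfyhh,uzfc,bbset] -> 10 lines: wmljy rbp ncfl vfyhh uzfc bbset tjo iplpl mvm pgcbs
Hunk 4: at line 3 remove [vfyhh,uzfc,bbset] add [jiy,ltj,szd] -> 10 lines: wmljy rbp ncfl jiy ltj szd tjo iplpl mvm pgcbs
Final line count: 10

Answer: 10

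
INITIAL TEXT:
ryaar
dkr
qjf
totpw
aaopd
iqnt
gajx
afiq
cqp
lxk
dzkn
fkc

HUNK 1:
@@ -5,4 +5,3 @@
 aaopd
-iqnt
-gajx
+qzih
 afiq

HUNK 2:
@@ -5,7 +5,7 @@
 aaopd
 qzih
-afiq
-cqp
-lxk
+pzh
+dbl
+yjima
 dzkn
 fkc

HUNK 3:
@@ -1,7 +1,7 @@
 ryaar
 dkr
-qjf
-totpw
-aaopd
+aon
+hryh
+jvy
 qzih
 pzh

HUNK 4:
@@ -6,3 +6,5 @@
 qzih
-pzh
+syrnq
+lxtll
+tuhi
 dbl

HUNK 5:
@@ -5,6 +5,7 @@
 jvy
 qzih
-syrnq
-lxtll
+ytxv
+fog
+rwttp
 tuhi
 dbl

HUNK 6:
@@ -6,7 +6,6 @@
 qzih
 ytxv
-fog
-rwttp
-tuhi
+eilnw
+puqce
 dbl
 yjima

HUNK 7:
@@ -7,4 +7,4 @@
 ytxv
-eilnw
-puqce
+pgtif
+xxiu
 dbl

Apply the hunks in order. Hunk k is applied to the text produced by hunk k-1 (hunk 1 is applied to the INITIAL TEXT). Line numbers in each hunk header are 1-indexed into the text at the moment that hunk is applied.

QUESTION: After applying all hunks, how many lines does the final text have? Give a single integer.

Answer: 13

Derivation:
Hunk 1: at line 5 remove [iqnt,gajx] add [qzih] -> 11 lines: ryaar dkr qjf totpw aaopd qzih afiq cqp lxk dzkn fkc
Hunk 2: at line 5 remove [afiq,cqp,lxk] add [pzh,dbl,yjima] -> 11 lines: ryaar dkr qjf totpw aaopd qzih pzh dbl yjima dzkn fkc
Hunk 3: at line 1 remove [qjf,totpw,aaopd] add [aon,hryh,jvy] -> 11 lines: ryaar dkr aon hryh jvy qzih pzh dbl yjima dzkn fkc
Hunk 4: at line 6 remove [pzh] add [syrnq,lxtll,tuhi] -> 13 lines: ryaar dkr aon hryh jvy qzih syrnq lxtll tuhi dbl yjima dzkn fkc
Hunk 5: at line 5 remove [syrnq,lxtll] add [ytxv,fog,rwttp] -> 14 lines: ryaar dkr aon hryh jvy qzih ytxv fog rwttp tuhi dbl yjima dzkn fkc
Hunk 6: at line 6 remove [fog,rwttp,tuhi] add [eilnw,puqce] -> 13 lines: ryaar dkr aon hryh jvy qzih ytxv eilnw puqce dbl yjima dzkn fkc
Hunk 7: at line 7 remove [eilnw,puqce] add [pgtif,xxiu] -> 13 lines: ryaar dkr aon hryh jvy qzih ytxv pgtif xxiu dbl yjima dzkn fkc
Final line count: 13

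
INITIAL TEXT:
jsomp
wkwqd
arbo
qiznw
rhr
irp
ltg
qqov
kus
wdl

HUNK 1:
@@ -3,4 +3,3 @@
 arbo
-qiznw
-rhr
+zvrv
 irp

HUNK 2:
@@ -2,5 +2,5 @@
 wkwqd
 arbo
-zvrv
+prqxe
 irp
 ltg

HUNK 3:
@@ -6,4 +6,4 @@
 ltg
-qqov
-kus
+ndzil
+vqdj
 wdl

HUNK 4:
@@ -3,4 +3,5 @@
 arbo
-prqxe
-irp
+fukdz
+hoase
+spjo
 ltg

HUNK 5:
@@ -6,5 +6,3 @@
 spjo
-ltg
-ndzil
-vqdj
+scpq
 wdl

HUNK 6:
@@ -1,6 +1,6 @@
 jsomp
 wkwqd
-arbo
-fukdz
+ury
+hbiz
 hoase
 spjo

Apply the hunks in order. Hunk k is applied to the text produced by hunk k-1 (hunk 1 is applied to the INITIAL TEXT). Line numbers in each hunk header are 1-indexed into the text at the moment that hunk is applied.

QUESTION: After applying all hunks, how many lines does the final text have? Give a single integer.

Hunk 1: at line 3 remove [qiznw,rhr] add [zvrv] -> 9 lines: jsomp wkwqd arbo zvrv irp ltg qqov kus wdl
Hunk 2: at line 2 remove [zvrv] add [prqxe] -> 9 lines: jsomp wkwqd arbo prqxe irp ltg qqov kus wdl
Hunk 3: at line 6 remove [qqov,kus] add [ndzil,vqdj] -> 9 lines: jsomp wkwqd arbo prqxe irp ltg ndzil vqdj wdl
Hunk 4: at line 3 remove [prqxe,irp] add [fukdz,hoase,spjo] -> 10 lines: jsomp wkwqd arbo fukdz hoase spjo ltg ndzil vqdj wdl
Hunk 5: at line 6 remove [ltg,ndzil,vqdj] add [scpq] -> 8 lines: jsomp wkwqd arbo fukdz hoase spjo scpq wdl
Hunk 6: at line 1 remove [arbo,fukdz] add [ury,hbiz] -> 8 lines: jsomp wkwqd ury hbiz hoase spjo scpq wdl
Final line count: 8

Answer: 8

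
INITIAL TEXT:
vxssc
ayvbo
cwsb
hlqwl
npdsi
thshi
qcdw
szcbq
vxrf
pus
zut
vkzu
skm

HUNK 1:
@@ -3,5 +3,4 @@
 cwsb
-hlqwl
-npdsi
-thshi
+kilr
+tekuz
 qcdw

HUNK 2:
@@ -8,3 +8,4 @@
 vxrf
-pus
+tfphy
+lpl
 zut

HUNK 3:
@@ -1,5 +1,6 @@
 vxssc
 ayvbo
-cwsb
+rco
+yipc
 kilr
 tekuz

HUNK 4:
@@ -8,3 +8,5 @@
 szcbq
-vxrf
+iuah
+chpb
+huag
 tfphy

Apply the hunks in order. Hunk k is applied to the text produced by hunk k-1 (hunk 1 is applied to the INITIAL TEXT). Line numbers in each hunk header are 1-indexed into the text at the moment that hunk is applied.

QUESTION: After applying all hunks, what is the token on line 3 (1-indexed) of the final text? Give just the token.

Answer: rco

Derivation:
Hunk 1: at line 3 remove [hlqwl,npdsi,thshi] add [kilr,tekuz] -> 12 lines: vxssc ayvbo cwsb kilr tekuz qcdw szcbq vxrf pus zut vkzu skm
Hunk 2: at line 8 remove [pus] add [tfphy,lpl] -> 13 lines: vxssc ayvbo cwsb kilr tekuz qcdw szcbq vxrf tfphy lpl zut vkzu skm
Hunk 3: at line 1 remove [cwsb] add [rco,yipc] -> 14 lines: vxssc ayvbo rco yipc kilr tekuz qcdw szcbq vxrf tfphy lpl zut vkzu skm
Hunk 4: at line 8 remove [vxrf] add [iuah,chpb,huag] -> 16 lines: vxssc ayvbo rco yipc kilr tekuz qcdw szcbq iuah chpb huag tfphy lpl zut vkzu skm
Final line 3: rco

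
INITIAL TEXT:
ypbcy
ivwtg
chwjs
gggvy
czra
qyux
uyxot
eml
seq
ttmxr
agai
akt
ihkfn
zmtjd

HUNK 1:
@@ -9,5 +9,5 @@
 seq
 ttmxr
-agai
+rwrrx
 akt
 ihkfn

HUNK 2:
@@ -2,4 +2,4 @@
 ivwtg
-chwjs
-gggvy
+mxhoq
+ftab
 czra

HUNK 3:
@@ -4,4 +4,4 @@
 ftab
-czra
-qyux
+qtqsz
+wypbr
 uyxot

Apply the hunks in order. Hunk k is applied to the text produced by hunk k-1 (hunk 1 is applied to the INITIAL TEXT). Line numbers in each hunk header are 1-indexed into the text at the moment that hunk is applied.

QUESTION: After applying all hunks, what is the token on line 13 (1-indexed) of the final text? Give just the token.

Answer: ihkfn

Derivation:
Hunk 1: at line 9 remove [agai] add [rwrrx] -> 14 lines: ypbcy ivwtg chwjs gggvy czra qyux uyxot eml seq ttmxr rwrrx akt ihkfn zmtjd
Hunk 2: at line 2 remove [chwjs,gggvy] add [mxhoq,ftab] -> 14 lines: ypbcy ivwtg mxhoq ftab czra qyux uyxot eml seq ttmxr rwrrx akt ihkfn zmtjd
Hunk 3: at line 4 remove [czra,qyux] add [qtqsz,wypbr] -> 14 lines: ypbcy ivwtg mxhoq ftab qtqsz wypbr uyxot eml seq ttmxr rwrrx akt ihkfn zmtjd
Final line 13: ihkfn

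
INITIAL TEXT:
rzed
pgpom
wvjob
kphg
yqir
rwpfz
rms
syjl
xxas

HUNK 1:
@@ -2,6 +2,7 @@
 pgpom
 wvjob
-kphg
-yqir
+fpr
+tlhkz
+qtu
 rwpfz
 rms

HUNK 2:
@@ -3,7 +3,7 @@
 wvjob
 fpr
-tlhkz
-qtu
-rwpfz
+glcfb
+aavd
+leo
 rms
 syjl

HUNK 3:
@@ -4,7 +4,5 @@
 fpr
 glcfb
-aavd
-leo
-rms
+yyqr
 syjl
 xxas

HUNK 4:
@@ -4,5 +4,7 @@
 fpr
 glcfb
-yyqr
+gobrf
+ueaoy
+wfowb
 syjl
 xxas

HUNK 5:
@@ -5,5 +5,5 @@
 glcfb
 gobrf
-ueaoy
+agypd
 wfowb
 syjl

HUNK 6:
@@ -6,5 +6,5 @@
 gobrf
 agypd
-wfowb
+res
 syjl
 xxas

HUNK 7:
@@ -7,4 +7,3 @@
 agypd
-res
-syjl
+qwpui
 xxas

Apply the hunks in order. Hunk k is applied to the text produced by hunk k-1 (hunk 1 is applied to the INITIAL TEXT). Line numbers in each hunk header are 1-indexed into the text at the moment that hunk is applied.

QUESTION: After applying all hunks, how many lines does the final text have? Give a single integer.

Answer: 9

Derivation:
Hunk 1: at line 2 remove [kphg,yqir] add [fpr,tlhkz,qtu] -> 10 lines: rzed pgpom wvjob fpr tlhkz qtu rwpfz rms syjl xxas
Hunk 2: at line 3 remove [tlhkz,qtu,rwpfz] add [glcfb,aavd,leo] -> 10 lines: rzed pgpom wvjob fpr glcfb aavd leo rms syjl xxas
Hunk 3: at line 4 remove [aavd,leo,rms] add [yyqr] -> 8 lines: rzed pgpom wvjob fpr glcfb yyqr syjl xxas
Hunk 4: at line 4 remove [yyqr] add [gobrf,ueaoy,wfowb] -> 10 lines: rzed pgpom wvjob fpr glcfb gobrf ueaoy wfowb syjl xxas
Hunk 5: at line 5 remove [ueaoy] add [agypd] -> 10 lines: rzed pgpom wvjob fpr glcfb gobrf agypd wfowb syjl xxas
Hunk 6: at line 6 remove [wfowb] add [res] -> 10 lines: rzed pgpom wvjob fpr glcfb gobrf agypd res syjl xxas
Hunk 7: at line 7 remove [res,syjl] add [qwpui] -> 9 lines: rzed pgpom wvjob fpr glcfb gobrf agypd qwpui xxas
Final line count: 9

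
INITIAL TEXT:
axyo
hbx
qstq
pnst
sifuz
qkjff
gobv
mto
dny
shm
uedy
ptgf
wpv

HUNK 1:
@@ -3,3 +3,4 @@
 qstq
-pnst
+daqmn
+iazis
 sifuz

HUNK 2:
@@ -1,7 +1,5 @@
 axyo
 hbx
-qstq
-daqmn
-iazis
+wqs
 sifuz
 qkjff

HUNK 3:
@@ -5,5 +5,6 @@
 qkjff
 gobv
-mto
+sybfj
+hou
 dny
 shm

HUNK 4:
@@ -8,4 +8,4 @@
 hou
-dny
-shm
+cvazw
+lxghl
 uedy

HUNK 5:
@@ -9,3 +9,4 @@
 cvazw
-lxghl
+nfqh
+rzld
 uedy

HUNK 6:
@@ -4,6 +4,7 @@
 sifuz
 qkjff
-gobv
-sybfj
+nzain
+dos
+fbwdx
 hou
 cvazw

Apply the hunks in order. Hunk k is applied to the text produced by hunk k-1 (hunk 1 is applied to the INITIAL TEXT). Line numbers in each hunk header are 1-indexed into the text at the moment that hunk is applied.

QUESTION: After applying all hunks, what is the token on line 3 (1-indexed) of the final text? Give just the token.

Hunk 1: at line 3 remove [pnst] add [daqmn,iazis] -> 14 lines: axyo hbx qstq daqmn iazis sifuz qkjff gobv mto dny shm uedy ptgf wpv
Hunk 2: at line 1 remove [qstq,daqmn,iazis] add [wqs] -> 12 lines: axyo hbx wqs sifuz qkjff gobv mto dny shm uedy ptgf wpv
Hunk 3: at line 5 remove [mto] add [sybfj,hou] -> 13 lines: axyo hbx wqs sifuz qkjff gobv sybfj hou dny shm uedy ptgf wpv
Hunk 4: at line 8 remove [dny,shm] add [cvazw,lxghl] -> 13 lines: axyo hbx wqs sifuz qkjff gobv sybfj hou cvazw lxghl uedy ptgf wpv
Hunk 5: at line 9 remove [lxghl] add [nfqh,rzld] -> 14 lines: axyo hbx wqs sifuz qkjff gobv sybfj hou cvazw nfqh rzld uedy ptgf wpv
Hunk 6: at line 4 remove [gobv,sybfj] add [nzain,dos,fbwdx] -> 15 lines: axyo hbx wqs sifuz qkjff nzain dos fbwdx hou cvazw nfqh rzld uedy ptgf wpv
Final line 3: wqs

Answer: wqs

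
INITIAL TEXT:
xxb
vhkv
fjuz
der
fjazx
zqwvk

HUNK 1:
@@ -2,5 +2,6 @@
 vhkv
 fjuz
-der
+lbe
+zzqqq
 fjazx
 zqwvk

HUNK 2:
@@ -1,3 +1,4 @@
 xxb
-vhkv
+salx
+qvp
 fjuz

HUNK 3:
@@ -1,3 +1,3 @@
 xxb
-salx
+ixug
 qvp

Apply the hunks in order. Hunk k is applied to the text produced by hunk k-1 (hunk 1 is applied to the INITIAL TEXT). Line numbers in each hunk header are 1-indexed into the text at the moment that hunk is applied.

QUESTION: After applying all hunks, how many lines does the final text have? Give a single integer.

Hunk 1: at line 2 remove [der] add [lbe,zzqqq] -> 7 lines: xxb vhkv fjuz lbe zzqqq fjazx zqwvk
Hunk 2: at line 1 remove [vhkv] add [salx,qvp] -> 8 lines: xxb salx qvp fjuz lbe zzqqq fjazx zqwvk
Hunk 3: at line 1 remove [salx] add [ixug] -> 8 lines: xxb ixug qvp fjuz lbe zzqqq fjazx zqwvk
Final line count: 8

Answer: 8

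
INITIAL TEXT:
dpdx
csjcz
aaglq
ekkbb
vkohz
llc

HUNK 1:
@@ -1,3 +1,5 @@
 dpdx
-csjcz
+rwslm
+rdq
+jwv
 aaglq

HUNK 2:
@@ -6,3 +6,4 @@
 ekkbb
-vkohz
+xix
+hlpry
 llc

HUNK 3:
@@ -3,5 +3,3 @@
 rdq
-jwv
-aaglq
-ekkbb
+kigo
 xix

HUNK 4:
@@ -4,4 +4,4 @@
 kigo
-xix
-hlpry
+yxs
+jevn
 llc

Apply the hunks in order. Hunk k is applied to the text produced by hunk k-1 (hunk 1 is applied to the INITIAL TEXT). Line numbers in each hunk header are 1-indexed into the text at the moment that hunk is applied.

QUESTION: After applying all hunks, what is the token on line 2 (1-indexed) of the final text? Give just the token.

Answer: rwslm

Derivation:
Hunk 1: at line 1 remove [csjcz] add [rwslm,rdq,jwv] -> 8 lines: dpdx rwslm rdq jwv aaglq ekkbb vkohz llc
Hunk 2: at line 6 remove [vkohz] add [xix,hlpry] -> 9 lines: dpdx rwslm rdq jwv aaglq ekkbb xix hlpry llc
Hunk 3: at line 3 remove [jwv,aaglq,ekkbb] add [kigo] -> 7 lines: dpdx rwslm rdq kigo xix hlpry llc
Hunk 4: at line 4 remove [xix,hlpry] add [yxs,jevn] -> 7 lines: dpdx rwslm rdq kigo yxs jevn llc
Final line 2: rwslm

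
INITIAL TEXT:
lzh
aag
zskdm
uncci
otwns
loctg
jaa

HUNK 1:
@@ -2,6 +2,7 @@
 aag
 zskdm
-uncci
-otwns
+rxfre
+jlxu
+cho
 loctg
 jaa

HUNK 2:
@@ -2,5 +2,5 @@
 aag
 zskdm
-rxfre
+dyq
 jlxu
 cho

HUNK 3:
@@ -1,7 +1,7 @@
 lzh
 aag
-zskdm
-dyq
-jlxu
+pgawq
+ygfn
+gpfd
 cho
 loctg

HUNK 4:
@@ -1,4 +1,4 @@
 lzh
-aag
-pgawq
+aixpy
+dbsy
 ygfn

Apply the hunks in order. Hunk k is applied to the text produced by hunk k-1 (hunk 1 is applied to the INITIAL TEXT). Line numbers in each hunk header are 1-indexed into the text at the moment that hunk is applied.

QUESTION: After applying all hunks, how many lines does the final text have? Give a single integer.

Answer: 8

Derivation:
Hunk 1: at line 2 remove [uncci,otwns] add [rxfre,jlxu,cho] -> 8 lines: lzh aag zskdm rxfre jlxu cho loctg jaa
Hunk 2: at line 2 remove [rxfre] add [dyq] -> 8 lines: lzh aag zskdm dyq jlxu cho loctg jaa
Hunk 3: at line 1 remove [zskdm,dyq,jlxu] add [pgawq,ygfn,gpfd] -> 8 lines: lzh aag pgawq ygfn gpfd cho loctg jaa
Hunk 4: at line 1 remove [aag,pgawq] add [aixpy,dbsy] -> 8 lines: lzh aixpy dbsy ygfn gpfd cho loctg jaa
Final line count: 8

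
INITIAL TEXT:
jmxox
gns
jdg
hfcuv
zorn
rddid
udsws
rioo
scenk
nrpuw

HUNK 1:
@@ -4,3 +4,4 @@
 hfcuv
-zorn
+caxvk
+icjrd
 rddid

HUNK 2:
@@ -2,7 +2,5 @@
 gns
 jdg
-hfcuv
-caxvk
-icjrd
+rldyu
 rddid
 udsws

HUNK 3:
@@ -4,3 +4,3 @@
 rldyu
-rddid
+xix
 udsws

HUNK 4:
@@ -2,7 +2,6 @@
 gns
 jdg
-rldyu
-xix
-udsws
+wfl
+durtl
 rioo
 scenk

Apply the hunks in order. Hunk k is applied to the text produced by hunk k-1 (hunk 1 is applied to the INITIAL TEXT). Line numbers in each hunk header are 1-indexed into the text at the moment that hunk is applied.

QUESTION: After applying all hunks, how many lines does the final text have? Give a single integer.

Answer: 8

Derivation:
Hunk 1: at line 4 remove [zorn] add [caxvk,icjrd] -> 11 lines: jmxox gns jdg hfcuv caxvk icjrd rddid udsws rioo scenk nrpuw
Hunk 2: at line 2 remove [hfcuv,caxvk,icjrd] add [rldyu] -> 9 lines: jmxox gns jdg rldyu rddid udsws rioo scenk nrpuw
Hunk 3: at line 4 remove [rddid] add [xix] -> 9 lines: jmxox gns jdg rldyu xix udsws rioo scenk nrpuw
Hunk 4: at line 2 remove [rldyu,xix,udsws] add [wfl,durtl] -> 8 lines: jmxox gns jdg wfl durtl rioo scenk nrpuw
Final line count: 8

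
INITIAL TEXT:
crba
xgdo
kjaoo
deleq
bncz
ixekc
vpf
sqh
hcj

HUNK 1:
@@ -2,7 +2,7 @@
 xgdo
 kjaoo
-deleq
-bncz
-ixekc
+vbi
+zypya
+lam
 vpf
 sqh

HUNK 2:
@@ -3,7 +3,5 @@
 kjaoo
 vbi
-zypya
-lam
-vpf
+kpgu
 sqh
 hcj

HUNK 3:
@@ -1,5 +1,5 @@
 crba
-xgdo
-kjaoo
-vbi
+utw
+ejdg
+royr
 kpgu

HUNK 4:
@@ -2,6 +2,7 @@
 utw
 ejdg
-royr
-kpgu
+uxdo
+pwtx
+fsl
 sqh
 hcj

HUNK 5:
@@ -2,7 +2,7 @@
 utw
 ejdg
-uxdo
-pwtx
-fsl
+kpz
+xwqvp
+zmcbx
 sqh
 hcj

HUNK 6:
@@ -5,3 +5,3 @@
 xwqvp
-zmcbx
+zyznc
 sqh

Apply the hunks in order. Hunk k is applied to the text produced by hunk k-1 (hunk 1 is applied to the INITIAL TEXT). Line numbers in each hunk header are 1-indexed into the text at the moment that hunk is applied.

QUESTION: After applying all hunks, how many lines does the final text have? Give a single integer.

Answer: 8

Derivation:
Hunk 1: at line 2 remove [deleq,bncz,ixekc] add [vbi,zypya,lam] -> 9 lines: crba xgdo kjaoo vbi zypya lam vpf sqh hcj
Hunk 2: at line 3 remove [zypya,lam,vpf] add [kpgu] -> 7 lines: crba xgdo kjaoo vbi kpgu sqh hcj
Hunk 3: at line 1 remove [xgdo,kjaoo,vbi] add [utw,ejdg,royr] -> 7 lines: crba utw ejdg royr kpgu sqh hcj
Hunk 4: at line 2 remove [royr,kpgu] add [uxdo,pwtx,fsl] -> 8 lines: crba utw ejdg uxdo pwtx fsl sqh hcj
Hunk 5: at line 2 remove [uxdo,pwtx,fsl] add [kpz,xwqvp,zmcbx] -> 8 lines: crba utw ejdg kpz xwqvp zmcbx sqh hcj
Hunk 6: at line 5 remove [zmcbx] add [zyznc] -> 8 lines: crba utw ejdg kpz xwqvp zyznc sqh hcj
Final line count: 8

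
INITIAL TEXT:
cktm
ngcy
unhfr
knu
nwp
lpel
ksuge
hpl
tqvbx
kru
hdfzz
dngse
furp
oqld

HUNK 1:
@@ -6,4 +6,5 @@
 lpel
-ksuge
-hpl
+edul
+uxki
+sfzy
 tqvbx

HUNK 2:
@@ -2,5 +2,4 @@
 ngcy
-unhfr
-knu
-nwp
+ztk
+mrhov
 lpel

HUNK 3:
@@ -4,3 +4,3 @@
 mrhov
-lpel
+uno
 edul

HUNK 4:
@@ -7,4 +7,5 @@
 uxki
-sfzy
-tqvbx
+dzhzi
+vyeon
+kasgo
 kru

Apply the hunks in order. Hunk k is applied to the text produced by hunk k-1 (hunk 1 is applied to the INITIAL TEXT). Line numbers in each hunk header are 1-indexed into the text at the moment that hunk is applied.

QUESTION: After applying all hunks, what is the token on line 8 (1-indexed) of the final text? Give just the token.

Answer: dzhzi

Derivation:
Hunk 1: at line 6 remove [ksuge,hpl] add [edul,uxki,sfzy] -> 15 lines: cktm ngcy unhfr knu nwp lpel edul uxki sfzy tqvbx kru hdfzz dngse furp oqld
Hunk 2: at line 2 remove [unhfr,knu,nwp] add [ztk,mrhov] -> 14 lines: cktm ngcy ztk mrhov lpel edul uxki sfzy tqvbx kru hdfzz dngse furp oqld
Hunk 3: at line 4 remove [lpel] add [uno] -> 14 lines: cktm ngcy ztk mrhov uno edul uxki sfzy tqvbx kru hdfzz dngse furp oqld
Hunk 4: at line 7 remove [sfzy,tqvbx] add [dzhzi,vyeon,kasgo] -> 15 lines: cktm ngcy ztk mrhov uno edul uxki dzhzi vyeon kasgo kru hdfzz dngse furp oqld
Final line 8: dzhzi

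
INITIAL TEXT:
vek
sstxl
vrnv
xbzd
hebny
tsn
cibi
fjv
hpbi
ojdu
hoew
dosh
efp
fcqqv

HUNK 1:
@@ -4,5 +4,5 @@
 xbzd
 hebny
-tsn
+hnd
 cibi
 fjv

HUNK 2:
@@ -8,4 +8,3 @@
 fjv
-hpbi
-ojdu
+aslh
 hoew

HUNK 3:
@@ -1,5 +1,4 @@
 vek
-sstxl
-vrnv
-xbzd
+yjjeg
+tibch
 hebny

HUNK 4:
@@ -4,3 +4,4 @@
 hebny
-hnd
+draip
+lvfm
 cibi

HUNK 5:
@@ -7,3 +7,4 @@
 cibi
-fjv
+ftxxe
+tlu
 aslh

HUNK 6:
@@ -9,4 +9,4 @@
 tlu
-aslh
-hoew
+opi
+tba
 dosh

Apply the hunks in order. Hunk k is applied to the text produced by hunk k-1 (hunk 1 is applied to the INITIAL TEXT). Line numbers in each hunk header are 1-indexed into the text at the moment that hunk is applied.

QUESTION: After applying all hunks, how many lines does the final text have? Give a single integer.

Hunk 1: at line 4 remove [tsn] add [hnd] -> 14 lines: vek sstxl vrnv xbzd hebny hnd cibi fjv hpbi ojdu hoew dosh efp fcqqv
Hunk 2: at line 8 remove [hpbi,ojdu] add [aslh] -> 13 lines: vek sstxl vrnv xbzd hebny hnd cibi fjv aslh hoew dosh efp fcqqv
Hunk 3: at line 1 remove [sstxl,vrnv,xbzd] add [yjjeg,tibch] -> 12 lines: vek yjjeg tibch hebny hnd cibi fjv aslh hoew dosh efp fcqqv
Hunk 4: at line 4 remove [hnd] add [draip,lvfm] -> 13 lines: vek yjjeg tibch hebny draip lvfm cibi fjv aslh hoew dosh efp fcqqv
Hunk 5: at line 7 remove [fjv] add [ftxxe,tlu] -> 14 lines: vek yjjeg tibch hebny draip lvfm cibi ftxxe tlu aslh hoew dosh efp fcqqv
Hunk 6: at line 9 remove [aslh,hoew] add [opi,tba] -> 14 lines: vek yjjeg tibch hebny draip lvfm cibi ftxxe tlu opi tba dosh efp fcqqv
Final line count: 14

Answer: 14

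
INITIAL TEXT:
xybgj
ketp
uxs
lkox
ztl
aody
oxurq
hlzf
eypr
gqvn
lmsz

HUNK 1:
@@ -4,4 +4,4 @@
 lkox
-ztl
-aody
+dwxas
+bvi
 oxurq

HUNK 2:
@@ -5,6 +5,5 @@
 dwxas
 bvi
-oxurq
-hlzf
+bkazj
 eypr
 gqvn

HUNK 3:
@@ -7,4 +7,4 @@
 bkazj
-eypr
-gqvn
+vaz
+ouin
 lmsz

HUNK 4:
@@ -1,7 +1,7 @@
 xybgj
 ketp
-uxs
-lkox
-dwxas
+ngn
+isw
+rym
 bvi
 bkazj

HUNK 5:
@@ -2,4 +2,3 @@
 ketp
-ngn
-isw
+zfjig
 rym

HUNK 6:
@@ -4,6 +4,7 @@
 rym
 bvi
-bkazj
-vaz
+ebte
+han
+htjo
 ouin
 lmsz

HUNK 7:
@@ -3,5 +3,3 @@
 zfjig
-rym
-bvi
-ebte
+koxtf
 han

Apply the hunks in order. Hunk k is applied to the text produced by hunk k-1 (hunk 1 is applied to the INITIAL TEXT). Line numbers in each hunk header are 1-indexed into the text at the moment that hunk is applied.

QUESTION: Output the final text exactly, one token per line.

Answer: xybgj
ketp
zfjig
koxtf
han
htjo
ouin
lmsz

Derivation:
Hunk 1: at line 4 remove [ztl,aody] add [dwxas,bvi] -> 11 lines: xybgj ketp uxs lkox dwxas bvi oxurq hlzf eypr gqvn lmsz
Hunk 2: at line 5 remove [oxurq,hlzf] add [bkazj] -> 10 lines: xybgj ketp uxs lkox dwxas bvi bkazj eypr gqvn lmsz
Hunk 3: at line 7 remove [eypr,gqvn] add [vaz,ouin] -> 10 lines: xybgj ketp uxs lkox dwxas bvi bkazj vaz ouin lmsz
Hunk 4: at line 1 remove [uxs,lkox,dwxas] add [ngn,isw,rym] -> 10 lines: xybgj ketp ngn isw rym bvi bkazj vaz ouin lmsz
Hunk 5: at line 2 remove [ngn,isw] add [zfjig] -> 9 lines: xybgj ketp zfjig rym bvi bkazj vaz ouin lmsz
Hunk 6: at line 4 remove [bkazj,vaz] add [ebte,han,htjo] -> 10 lines: xybgj ketp zfjig rym bvi ebte han htjo ouin lmsz
Hunk 7: at line 3 remove [rym,bvi,ebte] add [koxtf] -> 8 lines: xybgj ketp zfjig koxtf han htjo ouin lmsz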